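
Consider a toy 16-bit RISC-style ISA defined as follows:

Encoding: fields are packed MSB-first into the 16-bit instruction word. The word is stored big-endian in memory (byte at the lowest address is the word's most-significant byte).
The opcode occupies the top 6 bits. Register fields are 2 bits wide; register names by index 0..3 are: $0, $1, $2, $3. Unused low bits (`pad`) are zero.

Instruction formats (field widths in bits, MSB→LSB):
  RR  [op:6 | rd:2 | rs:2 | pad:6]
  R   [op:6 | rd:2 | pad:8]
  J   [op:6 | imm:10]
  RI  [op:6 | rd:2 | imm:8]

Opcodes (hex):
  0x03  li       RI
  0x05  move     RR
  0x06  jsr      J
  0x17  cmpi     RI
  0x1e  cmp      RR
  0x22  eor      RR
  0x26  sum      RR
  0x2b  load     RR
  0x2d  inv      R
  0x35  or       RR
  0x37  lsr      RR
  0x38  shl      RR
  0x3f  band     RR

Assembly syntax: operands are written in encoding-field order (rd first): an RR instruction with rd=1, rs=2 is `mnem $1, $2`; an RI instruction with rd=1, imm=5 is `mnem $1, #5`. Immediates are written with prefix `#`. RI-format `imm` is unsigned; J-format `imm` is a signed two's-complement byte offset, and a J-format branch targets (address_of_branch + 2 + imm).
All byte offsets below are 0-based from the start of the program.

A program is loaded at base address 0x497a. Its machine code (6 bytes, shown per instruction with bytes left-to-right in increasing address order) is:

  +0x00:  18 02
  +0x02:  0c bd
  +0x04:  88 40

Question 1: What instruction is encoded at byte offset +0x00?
jsr #2

[00] 18 02 → 0x1802
  op=0x1802>>10=0x6 ⇒ jsr (J)
  [9:0] imm=2 = #2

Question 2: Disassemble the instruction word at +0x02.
+0x02: 0c bd ⇒ word 0x0cbd (big)
  top 6b → 0x3 → li [RI]
  rd: (w>>8)&0x3=0x0 → $0
  imm: (w>>0)&0xff=0xbd → #189

li $0, #189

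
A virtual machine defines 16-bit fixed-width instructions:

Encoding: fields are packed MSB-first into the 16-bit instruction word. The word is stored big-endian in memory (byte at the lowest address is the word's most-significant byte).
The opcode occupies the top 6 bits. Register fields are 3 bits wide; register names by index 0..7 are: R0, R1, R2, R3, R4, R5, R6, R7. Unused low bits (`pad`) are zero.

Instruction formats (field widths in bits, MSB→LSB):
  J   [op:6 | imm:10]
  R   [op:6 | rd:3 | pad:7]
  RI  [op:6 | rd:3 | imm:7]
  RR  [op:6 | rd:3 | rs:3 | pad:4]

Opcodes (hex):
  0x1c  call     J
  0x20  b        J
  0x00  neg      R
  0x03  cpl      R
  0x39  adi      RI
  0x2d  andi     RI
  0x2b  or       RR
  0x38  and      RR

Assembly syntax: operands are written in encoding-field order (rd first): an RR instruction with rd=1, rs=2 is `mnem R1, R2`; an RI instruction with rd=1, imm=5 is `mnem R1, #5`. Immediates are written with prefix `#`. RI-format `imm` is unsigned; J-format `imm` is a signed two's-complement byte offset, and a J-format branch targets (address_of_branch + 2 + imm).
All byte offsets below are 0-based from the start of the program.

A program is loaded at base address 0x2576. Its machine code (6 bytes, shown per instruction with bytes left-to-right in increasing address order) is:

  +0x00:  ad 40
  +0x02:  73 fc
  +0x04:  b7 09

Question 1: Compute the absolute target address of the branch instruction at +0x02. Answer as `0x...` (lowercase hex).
[02] 73 fc → 0x73fc
  opcode bits[15:10]=0x1c: call/J
  imm@[9:0]=0x3fc (s10→-4) ⇒ #-4
  target = base 0x2576 + off 0x02 + 2 + imm -4 = 0x2576

0x2576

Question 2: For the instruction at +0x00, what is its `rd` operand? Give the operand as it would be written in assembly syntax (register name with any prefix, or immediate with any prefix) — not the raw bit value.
R2

+0x00: ad 40 ⇒ word 0xad40 (big)
  top 6b → 0x2b → or [RR]
  rd: (w>>7)&0x7=0x2 → R2
  rs: (w>>4)&0x7=0x4 → R4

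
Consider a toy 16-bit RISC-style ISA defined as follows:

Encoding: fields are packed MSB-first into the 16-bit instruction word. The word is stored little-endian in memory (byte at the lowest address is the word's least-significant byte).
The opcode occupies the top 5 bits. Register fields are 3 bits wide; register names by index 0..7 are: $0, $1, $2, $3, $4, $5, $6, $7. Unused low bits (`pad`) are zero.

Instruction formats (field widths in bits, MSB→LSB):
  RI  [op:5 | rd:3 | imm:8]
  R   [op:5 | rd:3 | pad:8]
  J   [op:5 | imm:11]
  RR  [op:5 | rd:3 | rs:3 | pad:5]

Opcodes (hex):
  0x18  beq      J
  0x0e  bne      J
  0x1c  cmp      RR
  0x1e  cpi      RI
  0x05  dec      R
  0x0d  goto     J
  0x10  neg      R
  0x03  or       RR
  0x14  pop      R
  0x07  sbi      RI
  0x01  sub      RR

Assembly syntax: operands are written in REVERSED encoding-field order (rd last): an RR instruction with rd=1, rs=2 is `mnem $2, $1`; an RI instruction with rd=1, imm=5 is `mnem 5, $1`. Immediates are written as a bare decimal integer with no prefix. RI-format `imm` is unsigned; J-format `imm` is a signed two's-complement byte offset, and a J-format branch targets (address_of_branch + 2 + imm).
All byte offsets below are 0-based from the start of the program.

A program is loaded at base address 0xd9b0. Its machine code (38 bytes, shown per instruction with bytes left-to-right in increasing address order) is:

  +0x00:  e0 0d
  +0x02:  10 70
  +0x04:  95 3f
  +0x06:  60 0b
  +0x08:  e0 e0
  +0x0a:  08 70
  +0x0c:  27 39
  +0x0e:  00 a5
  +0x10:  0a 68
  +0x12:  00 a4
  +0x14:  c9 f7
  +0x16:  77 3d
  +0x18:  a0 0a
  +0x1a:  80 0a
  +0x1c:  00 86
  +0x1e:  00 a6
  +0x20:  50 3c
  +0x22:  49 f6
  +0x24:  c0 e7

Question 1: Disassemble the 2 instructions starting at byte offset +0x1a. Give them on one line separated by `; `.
[1a] 80 0a → 0x0a80
  opcode bits[15:11]=0x1: sub/RR
  rd: (w>>8)&0x7=0x2 → $2
  rs: (w>>5)&0x7=0x4 → $4
[1c] 00 86 → 0x8600
  opcode bits[15:11]=0x10: neg/R
  rd: (w>>8)&0x7=0x6 → $6

sub $4, $2; neg $6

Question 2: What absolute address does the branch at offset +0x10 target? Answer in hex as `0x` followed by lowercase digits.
off 0x10: read 0a 68 as little → 0x680a
  opcode bits[15:11]=0xd: goto/J
  imm: (w>>0)&0x7ff=0xa → 10
  target = base 0xd9b0 + off 0x10 + 2 + imm 10 = 0xd9cc

0xd9cc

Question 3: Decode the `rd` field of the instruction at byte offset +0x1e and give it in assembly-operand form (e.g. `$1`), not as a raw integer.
$6

off 0x1e: read 00 a6 as little → 0xa600
  op=0xa600>>11=0x14 ⇒ pop (R)
  [10:8] rd=6 = $6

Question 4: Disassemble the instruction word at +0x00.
sub $7, $5

+0x00: e0 0d ⇒ word 0x0de0 (little)
  top 5b → 0x1 → sub [RR]
  [10:8] rd=5 = $5
  [7:5] rs=7 = $7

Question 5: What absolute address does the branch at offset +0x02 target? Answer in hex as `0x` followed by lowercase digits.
+0x02: 10 70 ⇒ word 0x7010 (little)
  op=0x7010>>11=0xe ⇒ bne (J)
  [10:0] imm=16 = 16
  target = base 0xd9b0 + off 0x02 + 2 + imm 16 = 0xd9c4

0xd9c4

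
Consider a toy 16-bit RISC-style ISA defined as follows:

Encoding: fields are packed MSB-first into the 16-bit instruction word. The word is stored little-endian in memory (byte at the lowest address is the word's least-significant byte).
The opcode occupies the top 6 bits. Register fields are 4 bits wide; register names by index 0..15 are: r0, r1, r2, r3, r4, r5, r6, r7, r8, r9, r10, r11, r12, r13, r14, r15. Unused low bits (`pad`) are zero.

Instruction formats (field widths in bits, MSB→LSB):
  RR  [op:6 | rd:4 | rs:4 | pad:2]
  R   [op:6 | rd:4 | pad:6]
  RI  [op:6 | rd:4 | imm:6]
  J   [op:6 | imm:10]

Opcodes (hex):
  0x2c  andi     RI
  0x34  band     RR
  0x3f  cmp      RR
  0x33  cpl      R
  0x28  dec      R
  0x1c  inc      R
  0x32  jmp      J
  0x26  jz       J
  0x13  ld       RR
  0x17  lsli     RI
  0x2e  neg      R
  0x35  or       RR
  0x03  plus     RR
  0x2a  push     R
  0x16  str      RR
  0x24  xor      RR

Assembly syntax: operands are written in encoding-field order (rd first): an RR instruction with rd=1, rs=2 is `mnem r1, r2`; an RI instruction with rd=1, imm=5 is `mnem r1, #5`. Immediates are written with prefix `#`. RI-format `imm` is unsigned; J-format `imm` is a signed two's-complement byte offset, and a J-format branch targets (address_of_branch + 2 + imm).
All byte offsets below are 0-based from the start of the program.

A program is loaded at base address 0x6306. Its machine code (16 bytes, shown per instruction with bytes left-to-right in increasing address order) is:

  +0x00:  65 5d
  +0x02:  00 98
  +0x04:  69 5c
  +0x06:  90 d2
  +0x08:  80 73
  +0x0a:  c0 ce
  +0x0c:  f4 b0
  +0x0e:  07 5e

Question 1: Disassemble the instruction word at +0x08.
off 0x08: read 80 73 as little → 0x7380
  opcode bits[15:10]=0x1c: inc/R
  rd@[9:6]=0xe ⇒ r14

inc r14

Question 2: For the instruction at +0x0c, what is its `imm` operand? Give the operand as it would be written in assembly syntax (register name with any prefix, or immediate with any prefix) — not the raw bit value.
[0c] f4 b0 → 0xb0f4
  top 6b → 0x2c → andi [RI]
  rd: (w>>6)&0xf=0x3 → r3
  imm: (w>>0)&0x3f=0x34 → #52

#52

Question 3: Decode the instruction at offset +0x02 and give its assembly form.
jz #0

+0x02: 00 98 ⇒ word 0x9800 (little)
  op=0x9800>>10=0x26 ⇒ jz (J)
  [9:0] imm=0 = #0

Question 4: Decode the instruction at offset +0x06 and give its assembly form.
+0x06: 90 d2 ⇒ word 0xd290 (little)
  op=0xd290>>10=0x34 ⇒ band (RR)
  rd@[9:6]=0xa ⇒ r10
  rs@[5:2]=0x4 ⇒ r4

band r10, r4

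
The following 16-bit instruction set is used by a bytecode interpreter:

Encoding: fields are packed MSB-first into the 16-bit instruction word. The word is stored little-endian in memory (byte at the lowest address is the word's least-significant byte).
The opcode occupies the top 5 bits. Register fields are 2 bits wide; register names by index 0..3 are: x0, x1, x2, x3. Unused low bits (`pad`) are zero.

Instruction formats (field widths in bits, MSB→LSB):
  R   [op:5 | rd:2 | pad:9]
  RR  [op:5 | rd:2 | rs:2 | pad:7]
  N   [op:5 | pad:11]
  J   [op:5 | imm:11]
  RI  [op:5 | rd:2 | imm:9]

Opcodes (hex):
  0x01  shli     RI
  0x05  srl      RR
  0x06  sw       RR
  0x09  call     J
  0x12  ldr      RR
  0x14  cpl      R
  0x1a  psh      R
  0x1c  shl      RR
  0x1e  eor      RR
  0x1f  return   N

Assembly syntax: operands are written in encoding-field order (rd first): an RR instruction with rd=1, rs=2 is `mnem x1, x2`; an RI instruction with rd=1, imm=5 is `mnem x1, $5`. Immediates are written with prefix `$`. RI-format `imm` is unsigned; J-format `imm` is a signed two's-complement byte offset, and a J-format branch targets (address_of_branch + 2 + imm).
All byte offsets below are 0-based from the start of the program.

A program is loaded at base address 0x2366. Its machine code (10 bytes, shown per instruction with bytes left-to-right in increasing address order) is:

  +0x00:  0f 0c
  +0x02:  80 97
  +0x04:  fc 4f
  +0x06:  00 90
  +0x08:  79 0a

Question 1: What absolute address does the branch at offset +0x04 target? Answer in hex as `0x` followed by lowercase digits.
0x2368

+0x04: fc 4f ⇒ word 0x4ffc (little)
  opcode bits[15:11]=0x9: call/J
  imm@[10:0]=0x7fc (s11→-4) ⇒ $-4
  target = base 0x2366 + off 0x04 + 2 + imm -4 = 0x2368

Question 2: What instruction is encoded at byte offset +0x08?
shli x1, $121

+0x08: 79 0a ⇒ word 0x0a79 (little)
  opcode bits[15:11]=0x1: shli/RI
  rd: (w>>9)&0x3=0x1 → x1
  imm: (w>>0)&0x1ff=0x79 → $121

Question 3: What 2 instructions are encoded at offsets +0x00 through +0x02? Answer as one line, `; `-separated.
@+00  little-endian(0f 0c) = 0x0c0f
  top 5b → 0x1 → shli [RI]
  rd@[10:9]=0x2 ⇒ x2
  imm@[8:0]=0xf ⇒ $15
@+02  little-endian(80 97) = 0x9780
  top 5b → 0x12 → ldr [RR]
  rd@[10:9]=0x3 ⇒ x3
  rs@[8:7]=0x3 ⇒ x3

shli x2, $15; ldr x3, x3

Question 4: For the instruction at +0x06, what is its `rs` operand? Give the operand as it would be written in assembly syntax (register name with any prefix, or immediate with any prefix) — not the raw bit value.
@+06  little-endian(00 90) = 0x9000
  top 5b → 0x12 → ldr [RR]
  rd@[10:9]=0x0 ⇒ x0
  rs@[8:7]=0x0 ⇒ x0

x0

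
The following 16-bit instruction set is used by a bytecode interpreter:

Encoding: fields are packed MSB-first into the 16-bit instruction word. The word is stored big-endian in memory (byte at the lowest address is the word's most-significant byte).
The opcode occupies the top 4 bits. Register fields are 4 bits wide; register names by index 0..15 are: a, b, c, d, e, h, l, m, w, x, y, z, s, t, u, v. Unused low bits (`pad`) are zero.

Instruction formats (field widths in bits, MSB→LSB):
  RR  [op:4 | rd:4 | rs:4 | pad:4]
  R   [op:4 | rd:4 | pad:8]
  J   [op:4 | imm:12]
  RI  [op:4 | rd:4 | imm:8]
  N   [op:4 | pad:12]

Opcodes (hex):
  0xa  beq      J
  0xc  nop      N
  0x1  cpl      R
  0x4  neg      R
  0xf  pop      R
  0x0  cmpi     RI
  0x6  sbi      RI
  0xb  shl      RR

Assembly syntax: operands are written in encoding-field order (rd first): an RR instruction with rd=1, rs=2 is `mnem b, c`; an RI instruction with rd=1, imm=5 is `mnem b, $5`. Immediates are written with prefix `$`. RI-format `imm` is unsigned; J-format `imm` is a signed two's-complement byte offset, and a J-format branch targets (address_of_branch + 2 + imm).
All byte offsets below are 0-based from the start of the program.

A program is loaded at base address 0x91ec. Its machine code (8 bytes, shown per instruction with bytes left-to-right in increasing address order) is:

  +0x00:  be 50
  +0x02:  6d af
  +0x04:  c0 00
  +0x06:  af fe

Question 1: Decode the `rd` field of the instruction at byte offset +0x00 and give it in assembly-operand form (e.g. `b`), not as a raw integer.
off 0x00: read be 50 as big → 0xbe50
  opcode bits[15:12]=0xb: shl/RR
  [11:8] rd=14 = u
  [7:4] rs=5 = h

u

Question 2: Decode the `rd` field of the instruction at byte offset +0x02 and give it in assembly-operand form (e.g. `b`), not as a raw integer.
off 0x02: read 6d af as big → 0x6daf
  op=0x6daf>>12=0x6 ⇒ sbi (RI)
  rd@[11:8]=0xd ⇒ t
  imm@[7:0]=0xaf ⇒ $175

t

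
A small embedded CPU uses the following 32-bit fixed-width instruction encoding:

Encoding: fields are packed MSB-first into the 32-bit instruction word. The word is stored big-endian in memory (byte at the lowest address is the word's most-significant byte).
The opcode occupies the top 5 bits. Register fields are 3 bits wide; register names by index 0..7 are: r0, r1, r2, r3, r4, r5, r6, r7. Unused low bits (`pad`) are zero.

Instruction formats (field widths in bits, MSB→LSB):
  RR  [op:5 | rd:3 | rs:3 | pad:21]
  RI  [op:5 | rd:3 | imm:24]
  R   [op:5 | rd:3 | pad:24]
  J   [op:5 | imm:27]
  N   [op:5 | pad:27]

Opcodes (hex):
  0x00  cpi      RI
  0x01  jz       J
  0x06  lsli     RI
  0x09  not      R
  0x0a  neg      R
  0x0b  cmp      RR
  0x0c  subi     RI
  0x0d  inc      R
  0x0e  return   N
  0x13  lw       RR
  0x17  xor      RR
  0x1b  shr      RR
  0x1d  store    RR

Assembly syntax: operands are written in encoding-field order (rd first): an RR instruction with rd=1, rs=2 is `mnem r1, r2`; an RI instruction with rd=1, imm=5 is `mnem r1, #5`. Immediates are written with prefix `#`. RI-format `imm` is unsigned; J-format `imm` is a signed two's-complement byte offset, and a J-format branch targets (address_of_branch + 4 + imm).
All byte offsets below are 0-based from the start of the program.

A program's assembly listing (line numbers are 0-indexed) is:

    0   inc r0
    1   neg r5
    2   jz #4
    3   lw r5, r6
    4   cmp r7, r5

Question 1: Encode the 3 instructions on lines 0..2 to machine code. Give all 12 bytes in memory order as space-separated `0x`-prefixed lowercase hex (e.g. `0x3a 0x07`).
line 0 (inc): pack op=0xd:5|rd=0:3|pad=0:24 = 0x68000000; big→ 68 00 00 00
line 1 (neg): pack op=0xa:5|rd=5:3|pad=0:24 = 0x55000000; big→ 55 00 00 00
line 2 (jz): pack op=0x1:5|imm=4:27 = 0x08000004; big→ 08 00 00 04

0x68 0x00 0x00 0x00 0x55 0x00 0x00 0x00 0x08 0x00 0x00 0x04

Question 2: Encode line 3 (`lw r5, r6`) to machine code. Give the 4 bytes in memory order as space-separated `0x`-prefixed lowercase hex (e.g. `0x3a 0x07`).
L3: lw op=0x13:5|rd=5:3|rs=6:3|pad=0:21 ⇒ 0x9dc00000 ⇒ big 9d c0 00 00

0x9d 0xc0 0x00 0x00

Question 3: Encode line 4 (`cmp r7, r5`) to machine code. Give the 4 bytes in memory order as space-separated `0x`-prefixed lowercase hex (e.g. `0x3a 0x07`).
0x5f 0xa0 0x00 0x00

line 4 (cmp): pack op=0xb:5|rd=7:3|rs=5:3|pad=0:21 = 0x5fa00000; big→ 5f a0 00 00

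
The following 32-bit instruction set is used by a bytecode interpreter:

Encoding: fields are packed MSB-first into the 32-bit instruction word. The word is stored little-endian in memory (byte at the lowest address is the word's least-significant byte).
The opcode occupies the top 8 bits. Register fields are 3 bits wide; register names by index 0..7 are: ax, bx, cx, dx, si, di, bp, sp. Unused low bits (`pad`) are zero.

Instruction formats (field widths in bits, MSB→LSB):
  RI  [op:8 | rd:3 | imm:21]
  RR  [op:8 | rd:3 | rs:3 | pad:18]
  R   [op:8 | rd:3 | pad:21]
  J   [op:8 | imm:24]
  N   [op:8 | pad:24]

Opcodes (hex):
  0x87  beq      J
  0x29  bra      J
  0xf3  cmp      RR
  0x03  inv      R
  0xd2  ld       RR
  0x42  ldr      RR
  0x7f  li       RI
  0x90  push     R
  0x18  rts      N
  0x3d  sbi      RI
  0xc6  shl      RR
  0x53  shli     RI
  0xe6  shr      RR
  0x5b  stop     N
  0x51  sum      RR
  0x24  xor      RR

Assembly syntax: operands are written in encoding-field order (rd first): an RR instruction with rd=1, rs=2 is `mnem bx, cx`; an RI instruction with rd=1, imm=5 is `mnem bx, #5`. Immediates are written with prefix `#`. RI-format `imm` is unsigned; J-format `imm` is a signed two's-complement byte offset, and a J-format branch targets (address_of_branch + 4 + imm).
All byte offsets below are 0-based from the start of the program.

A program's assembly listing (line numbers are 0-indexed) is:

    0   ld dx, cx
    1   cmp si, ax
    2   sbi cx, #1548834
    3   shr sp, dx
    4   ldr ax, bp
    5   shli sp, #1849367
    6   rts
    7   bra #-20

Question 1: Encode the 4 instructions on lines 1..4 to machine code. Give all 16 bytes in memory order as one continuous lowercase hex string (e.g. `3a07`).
line 1 (cmp): pack op=0xf3:8|rd=4:3|rs=0:3|pad=0:18 = 0xf3800000; little→ 00 00 80 f3
line 2 (sbi): pack op=0x3d:8|rd=2:3|imm=1548834:21 = 0x3d57a222; little→ 22 a2 57 3d
line 3 (shr): pack op=0xe6:8|rd=7:3|rs=3:3|pad=0:18 = 0xe6ec0000; little→ 00 00 ec e6
line 4 (ldr): pack op=0x42:8|rd=0:3|rs=6:3|pad=0:18 = 0x42180000; little→ 00 00 18 42

000080f322a2573d0000ece600001842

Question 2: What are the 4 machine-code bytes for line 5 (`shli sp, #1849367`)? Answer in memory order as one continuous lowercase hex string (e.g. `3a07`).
line 5 (shli): pack op=0x53:8|rd=7:3|imm=1849367:21 = 0x53fc3817; little→ 17 38 fc 53

1738fc53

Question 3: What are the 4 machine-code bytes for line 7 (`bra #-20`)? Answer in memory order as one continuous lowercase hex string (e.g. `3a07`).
L7: bra op=0x29:8|imm=-20:24 ⇒ 0x29ffffec ⇒ little ec ff ff 29

ecffff29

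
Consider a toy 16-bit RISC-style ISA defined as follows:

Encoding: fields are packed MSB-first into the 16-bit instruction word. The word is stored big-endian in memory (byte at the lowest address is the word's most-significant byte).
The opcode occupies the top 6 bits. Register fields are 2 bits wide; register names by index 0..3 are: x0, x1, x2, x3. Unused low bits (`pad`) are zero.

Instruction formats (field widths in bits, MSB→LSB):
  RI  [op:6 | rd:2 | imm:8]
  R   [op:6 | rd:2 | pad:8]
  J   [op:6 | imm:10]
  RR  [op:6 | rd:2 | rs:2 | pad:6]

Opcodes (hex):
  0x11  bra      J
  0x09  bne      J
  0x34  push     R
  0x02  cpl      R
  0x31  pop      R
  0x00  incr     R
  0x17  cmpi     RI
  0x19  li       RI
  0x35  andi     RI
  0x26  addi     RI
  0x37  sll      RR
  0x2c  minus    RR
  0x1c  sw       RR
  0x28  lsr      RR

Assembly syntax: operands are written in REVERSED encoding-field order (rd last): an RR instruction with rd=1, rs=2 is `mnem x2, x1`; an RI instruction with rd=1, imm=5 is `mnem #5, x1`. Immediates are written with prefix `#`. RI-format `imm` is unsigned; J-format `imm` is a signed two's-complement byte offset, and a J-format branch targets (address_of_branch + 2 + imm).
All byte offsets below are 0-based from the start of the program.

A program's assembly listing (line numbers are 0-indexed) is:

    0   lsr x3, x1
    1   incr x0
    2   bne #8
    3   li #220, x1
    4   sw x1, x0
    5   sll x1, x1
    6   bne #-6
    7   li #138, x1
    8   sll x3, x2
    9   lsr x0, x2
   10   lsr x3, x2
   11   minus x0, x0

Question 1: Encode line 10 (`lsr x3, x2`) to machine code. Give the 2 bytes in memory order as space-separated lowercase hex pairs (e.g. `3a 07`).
10. lsr fields op=0x28:6|rd=2:2|rs=3:2|pad=0:6 → word a2c0h → a2 c0

a2 c0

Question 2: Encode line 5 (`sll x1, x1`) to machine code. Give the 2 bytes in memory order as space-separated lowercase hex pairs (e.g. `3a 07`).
5. sll fields op=0x37:6|rd=1:2|rs=1:2|pad=0:6 → word dd40h → dd 40

dd 40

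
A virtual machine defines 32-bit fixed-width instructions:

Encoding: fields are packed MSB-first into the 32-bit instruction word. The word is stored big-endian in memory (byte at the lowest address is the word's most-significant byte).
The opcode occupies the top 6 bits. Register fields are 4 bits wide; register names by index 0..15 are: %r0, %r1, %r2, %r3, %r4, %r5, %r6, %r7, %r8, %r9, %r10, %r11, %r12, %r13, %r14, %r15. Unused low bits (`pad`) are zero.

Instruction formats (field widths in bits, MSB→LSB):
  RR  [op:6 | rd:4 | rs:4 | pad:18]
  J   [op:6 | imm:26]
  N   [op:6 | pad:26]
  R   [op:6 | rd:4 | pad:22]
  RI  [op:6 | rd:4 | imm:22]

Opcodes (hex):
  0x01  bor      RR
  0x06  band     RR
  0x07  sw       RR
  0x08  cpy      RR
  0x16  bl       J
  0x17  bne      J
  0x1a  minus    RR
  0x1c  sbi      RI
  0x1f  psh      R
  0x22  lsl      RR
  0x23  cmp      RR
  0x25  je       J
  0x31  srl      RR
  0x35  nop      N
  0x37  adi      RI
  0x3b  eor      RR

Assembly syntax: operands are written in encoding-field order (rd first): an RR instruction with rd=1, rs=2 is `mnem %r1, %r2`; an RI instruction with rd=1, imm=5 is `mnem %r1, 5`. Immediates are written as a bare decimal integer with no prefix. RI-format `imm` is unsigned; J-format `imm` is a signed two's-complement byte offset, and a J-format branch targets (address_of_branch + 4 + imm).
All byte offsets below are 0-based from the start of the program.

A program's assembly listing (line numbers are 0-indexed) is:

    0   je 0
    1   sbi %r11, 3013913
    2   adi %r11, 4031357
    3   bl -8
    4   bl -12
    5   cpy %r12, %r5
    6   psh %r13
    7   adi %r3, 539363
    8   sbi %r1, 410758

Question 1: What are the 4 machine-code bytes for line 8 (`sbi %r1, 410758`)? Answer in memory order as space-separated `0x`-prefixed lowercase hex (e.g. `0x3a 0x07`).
0x70 0x46 0x44 0x86

8. sbi fields op=0x1c:6|rd=1:4|imm=410758:22 → word 70464486h → 70 46 44 86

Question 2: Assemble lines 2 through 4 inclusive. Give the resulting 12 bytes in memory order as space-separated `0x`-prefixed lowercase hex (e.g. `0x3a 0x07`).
0xde 0xfd 0x83 0x7d 0x5b 0xff 0xff 0xf8 0x5b 0xff 0xff 0xf4

L2: adi op=0x37:6|rd=11:4|imm=4031357:22 ⇒ 0xdefd837d ⇒ big de fd 83 7d
L3: bl op=0x16:6|imm=-8:26 ⇒ 0x5bfffff8 ⇒ big 5b ff ff f8
L4: bl op=0x16:6|imm=-12:26 ⇒ 0x5bfffff4 ⇒ big 5b ff ff f4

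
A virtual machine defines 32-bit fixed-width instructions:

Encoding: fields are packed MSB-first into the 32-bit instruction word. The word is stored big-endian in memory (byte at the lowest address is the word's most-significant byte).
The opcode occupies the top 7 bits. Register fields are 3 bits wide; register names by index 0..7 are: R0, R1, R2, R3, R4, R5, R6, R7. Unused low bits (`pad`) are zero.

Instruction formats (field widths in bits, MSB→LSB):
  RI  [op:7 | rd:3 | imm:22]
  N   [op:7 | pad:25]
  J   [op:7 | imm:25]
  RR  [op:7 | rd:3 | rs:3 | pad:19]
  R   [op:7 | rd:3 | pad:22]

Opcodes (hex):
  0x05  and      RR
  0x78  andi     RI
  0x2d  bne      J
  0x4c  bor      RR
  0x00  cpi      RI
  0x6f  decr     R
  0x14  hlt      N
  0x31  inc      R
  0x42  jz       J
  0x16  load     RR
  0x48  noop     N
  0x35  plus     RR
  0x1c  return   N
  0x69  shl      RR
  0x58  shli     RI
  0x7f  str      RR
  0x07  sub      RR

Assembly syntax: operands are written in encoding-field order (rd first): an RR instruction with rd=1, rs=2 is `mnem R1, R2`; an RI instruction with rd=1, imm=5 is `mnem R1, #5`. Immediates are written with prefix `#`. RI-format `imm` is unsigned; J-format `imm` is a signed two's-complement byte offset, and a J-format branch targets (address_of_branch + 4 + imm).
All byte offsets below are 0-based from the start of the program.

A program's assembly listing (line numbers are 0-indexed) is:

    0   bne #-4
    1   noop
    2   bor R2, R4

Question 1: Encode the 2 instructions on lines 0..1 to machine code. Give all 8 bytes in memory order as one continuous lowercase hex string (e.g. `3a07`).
5bfffffc90000000

line 0 (bne): pack op=0x2d:7|imm=-4:25 = 0x5bfffffc; big→ 5b ff ff fc
line 1 (noop): pack op=0x48:7|pad=0:25 = 0x90000000; big→ 90 00 00 00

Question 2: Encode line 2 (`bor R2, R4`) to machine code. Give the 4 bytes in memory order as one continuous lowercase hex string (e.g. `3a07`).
98a00000

L2: bor op=0x4c:7|rd=2:3|rs=4:3|pad=0:19 ⇒ 0x98a00000 ⇒ big 98 a0 00 00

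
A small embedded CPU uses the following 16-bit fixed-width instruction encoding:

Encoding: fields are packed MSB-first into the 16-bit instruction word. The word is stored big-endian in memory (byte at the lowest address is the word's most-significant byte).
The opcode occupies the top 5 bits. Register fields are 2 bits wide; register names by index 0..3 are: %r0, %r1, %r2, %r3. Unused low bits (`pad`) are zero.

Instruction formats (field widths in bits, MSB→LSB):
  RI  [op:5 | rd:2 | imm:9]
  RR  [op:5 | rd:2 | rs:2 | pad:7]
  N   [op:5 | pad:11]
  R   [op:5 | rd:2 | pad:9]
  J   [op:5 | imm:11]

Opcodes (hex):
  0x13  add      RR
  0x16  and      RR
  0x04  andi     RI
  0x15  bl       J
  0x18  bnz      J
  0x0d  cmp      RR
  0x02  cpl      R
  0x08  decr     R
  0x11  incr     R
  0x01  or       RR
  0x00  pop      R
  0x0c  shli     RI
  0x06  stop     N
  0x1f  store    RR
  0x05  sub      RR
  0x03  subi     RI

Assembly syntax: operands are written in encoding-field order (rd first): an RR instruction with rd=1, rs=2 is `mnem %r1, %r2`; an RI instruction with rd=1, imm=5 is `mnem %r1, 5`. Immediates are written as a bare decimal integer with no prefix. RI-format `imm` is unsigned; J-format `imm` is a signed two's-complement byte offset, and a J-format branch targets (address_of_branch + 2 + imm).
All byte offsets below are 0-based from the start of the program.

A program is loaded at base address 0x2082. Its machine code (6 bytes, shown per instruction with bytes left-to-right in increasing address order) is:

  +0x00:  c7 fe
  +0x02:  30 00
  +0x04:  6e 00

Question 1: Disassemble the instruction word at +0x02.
off 0x02: read 30 00 as big → 0x3000
  op=0x3000>>11=0x6 ⇒ stop (N)

stop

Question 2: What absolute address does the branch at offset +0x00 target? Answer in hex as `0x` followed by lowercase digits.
0x2082

off 0x00: read c7 fe as big → 0xc7fe
  top 5b → 0x18 → bnz [J]
  imm: (w>>0)&0x7ff=0x7fe (s11→-2) → -2
  target = base 0x2082 + off 0x00 + 2 + imm -2 = 0x2082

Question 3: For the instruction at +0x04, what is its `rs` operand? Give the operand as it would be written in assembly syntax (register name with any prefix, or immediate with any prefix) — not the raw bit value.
%r0

[04] 6e 00 → 0x6e00
  op=0x6e00>>11=0xd ⇒ cmp (RR)
  rd: (w>>9)&0x3=0x3 → %r3
  rs: (w>>7)&0x3=0x0 → %r0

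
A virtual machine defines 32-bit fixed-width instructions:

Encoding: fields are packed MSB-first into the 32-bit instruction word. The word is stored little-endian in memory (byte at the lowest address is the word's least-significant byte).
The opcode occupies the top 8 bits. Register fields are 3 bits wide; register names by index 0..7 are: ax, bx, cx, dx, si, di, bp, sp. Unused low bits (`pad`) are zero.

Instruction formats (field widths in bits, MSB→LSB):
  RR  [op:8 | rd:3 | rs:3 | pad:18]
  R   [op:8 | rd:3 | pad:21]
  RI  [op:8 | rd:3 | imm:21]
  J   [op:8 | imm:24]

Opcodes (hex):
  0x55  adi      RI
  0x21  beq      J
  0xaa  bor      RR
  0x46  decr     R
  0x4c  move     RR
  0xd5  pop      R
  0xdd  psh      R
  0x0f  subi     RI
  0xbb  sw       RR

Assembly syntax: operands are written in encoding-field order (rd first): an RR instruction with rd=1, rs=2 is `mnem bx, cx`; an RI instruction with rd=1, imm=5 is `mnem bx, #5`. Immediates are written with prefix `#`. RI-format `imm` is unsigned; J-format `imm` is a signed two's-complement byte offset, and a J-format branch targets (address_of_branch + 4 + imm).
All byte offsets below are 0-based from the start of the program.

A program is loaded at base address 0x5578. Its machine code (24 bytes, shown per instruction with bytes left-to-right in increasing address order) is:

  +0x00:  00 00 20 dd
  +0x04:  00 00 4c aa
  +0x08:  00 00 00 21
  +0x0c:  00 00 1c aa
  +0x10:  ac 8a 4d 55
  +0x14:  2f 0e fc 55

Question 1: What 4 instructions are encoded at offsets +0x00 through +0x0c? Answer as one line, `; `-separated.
psh bx; bor cx, dx; beq #0; bor ax, sp

[00] 00 00 20 dd → 0xdd200000
  op=0xdd200000>>24=0xdd ⇒ psh (R)
  rd@[23:21]=0x1 ⇒ bx
[04] 00 00 4c aa → 0xaa4c0000
  op=0xaa4c0000>>24=0xaa ⇒ bor (RR)
  rd@[23:21]=0x2 ⇒ cx
  rs@[20:18]=0x3 ⇒ dx
[08] 00 00 00 21 → 0x21000000
  op=0x21000000>>24=0x21 ⇒ beq (J)
  imm@[23:0]=0x0 ⇒ #0
[0c] 00 00 1c aa → 0xaa1c0000
  op=0xaa1c0000>>24=0xaa ⇒ bor (RR)
  rd@[23:21]=0x0 ⇒ ax
  rs@[20:18]=0x7 ⇒ sp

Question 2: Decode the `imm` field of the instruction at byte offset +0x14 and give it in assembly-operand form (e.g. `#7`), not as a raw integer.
#1838639

off 0x14: read 2f 0e fc 55 as little → 0x55fc0e2f
  top 8b → 0x55 → adi [RI]
  [23:21] rd=7 = sp
  [20:0] imm=1838639 = #1838639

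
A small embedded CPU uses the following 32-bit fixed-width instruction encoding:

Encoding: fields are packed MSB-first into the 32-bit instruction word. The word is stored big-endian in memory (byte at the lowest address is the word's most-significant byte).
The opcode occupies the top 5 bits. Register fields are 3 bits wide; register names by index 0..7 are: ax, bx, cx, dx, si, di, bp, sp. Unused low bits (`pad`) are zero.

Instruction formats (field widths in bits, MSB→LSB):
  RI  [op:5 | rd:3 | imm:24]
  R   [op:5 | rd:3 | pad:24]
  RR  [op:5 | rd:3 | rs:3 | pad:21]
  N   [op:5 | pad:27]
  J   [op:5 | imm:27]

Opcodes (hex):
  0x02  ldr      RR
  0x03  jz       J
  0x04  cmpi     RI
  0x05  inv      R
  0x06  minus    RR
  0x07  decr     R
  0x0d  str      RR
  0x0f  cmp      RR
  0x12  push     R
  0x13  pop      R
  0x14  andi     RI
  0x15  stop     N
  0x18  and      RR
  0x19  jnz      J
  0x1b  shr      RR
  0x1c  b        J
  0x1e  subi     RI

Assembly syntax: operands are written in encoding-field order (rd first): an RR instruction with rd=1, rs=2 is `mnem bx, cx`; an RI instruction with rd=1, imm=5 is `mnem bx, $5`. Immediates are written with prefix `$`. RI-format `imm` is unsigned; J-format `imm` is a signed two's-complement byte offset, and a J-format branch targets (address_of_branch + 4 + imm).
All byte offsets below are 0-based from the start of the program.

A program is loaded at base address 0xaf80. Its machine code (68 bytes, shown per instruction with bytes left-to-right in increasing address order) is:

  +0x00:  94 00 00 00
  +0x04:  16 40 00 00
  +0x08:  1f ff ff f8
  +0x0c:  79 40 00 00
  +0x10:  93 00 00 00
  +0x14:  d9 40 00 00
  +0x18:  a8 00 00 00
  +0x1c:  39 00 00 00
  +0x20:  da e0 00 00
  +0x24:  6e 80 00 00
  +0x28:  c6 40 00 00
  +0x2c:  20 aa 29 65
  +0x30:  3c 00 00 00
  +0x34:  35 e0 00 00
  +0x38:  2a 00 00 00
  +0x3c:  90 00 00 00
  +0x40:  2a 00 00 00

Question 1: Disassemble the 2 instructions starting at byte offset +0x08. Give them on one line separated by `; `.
[08] 1f ff ff f8 → 0x1ffffff8
  top 5b → 0x3 → jz [J]
  imm@[26:0]=0x7fffff8 (s27→-8) ⇒ $-8
[0c] 79 40 00 00 → 0x79400000
  top 5b → 0xf → cmp [RR]
  rd@[26:24]=0x1 ⇒ bx
  rs@[23:21]=0x2 ⇒ cx

jz $-8; cmp bx, cx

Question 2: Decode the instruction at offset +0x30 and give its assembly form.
decr si

+0x30: 3c 00 00 00 ⇒ word 0x3c000000 (big)
  op=0x3c000000>>27=0x7 ⇒ decr (R)
  rd: (w>>24)&0x7=0x4 → si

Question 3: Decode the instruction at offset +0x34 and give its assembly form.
minus di, sp

@+34  big-endian(35 e0 00 00) = 0x35e00000
  opcode bits[31:27]=0x6: minus/RR
  rd: (w>>24)&0x7=0x5 → di
  rs: (w>>21)&0x7=0x7 → sp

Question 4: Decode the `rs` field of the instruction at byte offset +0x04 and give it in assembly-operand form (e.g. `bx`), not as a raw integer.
@+04  big-endian(16 40 00 00) = 0x16400000
  top 5b → 0x2 → ldr [RR]
  rd@[26:24]=0x6 ⇒ bp
  rs@[23:21]=0x2 ⇒ cx

cx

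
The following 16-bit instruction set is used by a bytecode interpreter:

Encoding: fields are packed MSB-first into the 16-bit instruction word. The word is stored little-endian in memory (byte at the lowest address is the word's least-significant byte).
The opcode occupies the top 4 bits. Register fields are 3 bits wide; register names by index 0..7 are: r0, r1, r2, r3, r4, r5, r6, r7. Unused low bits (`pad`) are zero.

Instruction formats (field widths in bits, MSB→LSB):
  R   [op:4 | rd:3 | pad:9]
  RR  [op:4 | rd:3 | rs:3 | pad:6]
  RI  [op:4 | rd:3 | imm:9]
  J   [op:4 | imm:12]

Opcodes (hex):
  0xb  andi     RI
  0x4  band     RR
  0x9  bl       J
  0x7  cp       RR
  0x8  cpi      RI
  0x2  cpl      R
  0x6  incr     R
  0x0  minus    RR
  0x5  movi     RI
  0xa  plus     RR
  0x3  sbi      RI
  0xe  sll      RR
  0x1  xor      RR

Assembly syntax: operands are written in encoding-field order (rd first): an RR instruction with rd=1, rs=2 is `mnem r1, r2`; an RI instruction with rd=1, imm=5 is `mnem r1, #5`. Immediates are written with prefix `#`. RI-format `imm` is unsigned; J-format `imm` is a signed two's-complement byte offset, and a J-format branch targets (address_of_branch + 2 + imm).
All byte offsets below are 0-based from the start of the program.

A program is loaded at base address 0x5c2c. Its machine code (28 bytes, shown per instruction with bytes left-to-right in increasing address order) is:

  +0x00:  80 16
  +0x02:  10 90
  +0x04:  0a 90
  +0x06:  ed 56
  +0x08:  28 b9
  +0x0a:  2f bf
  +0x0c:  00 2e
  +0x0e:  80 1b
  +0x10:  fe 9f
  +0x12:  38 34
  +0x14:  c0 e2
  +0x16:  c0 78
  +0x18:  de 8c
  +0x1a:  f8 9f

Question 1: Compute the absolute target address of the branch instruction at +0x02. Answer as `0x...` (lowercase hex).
0x5c40

+0x02: 10 90 ⇒ word 0x9010 (little)
  top 4b → 0x9 → bl [J]
  imm: (w>>0)&0xfff=0x10 → #16
  target = base 0x5c2c + off 0x02 + 2 + imm 16 = 0x5c40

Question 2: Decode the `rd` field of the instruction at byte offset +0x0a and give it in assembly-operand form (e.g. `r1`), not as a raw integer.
r7

+0x0a: 2f bf ⇒ word 0xbf2f (little)
  top 4b → 0xb → andi [RI]
  rd@[11:9]=0x7 ⇒ r7
  imm@[8:0]=0x12f ⇒ #303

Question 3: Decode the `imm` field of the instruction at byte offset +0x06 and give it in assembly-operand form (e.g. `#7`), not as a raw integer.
#237

@+06  little-endian(ed 56) = 0x56ed
  op=0x56ed>>12=0x5 ⇒ movi (RI)
  [11:9] rd=3 = r3
  [8:0] imm=237 = #237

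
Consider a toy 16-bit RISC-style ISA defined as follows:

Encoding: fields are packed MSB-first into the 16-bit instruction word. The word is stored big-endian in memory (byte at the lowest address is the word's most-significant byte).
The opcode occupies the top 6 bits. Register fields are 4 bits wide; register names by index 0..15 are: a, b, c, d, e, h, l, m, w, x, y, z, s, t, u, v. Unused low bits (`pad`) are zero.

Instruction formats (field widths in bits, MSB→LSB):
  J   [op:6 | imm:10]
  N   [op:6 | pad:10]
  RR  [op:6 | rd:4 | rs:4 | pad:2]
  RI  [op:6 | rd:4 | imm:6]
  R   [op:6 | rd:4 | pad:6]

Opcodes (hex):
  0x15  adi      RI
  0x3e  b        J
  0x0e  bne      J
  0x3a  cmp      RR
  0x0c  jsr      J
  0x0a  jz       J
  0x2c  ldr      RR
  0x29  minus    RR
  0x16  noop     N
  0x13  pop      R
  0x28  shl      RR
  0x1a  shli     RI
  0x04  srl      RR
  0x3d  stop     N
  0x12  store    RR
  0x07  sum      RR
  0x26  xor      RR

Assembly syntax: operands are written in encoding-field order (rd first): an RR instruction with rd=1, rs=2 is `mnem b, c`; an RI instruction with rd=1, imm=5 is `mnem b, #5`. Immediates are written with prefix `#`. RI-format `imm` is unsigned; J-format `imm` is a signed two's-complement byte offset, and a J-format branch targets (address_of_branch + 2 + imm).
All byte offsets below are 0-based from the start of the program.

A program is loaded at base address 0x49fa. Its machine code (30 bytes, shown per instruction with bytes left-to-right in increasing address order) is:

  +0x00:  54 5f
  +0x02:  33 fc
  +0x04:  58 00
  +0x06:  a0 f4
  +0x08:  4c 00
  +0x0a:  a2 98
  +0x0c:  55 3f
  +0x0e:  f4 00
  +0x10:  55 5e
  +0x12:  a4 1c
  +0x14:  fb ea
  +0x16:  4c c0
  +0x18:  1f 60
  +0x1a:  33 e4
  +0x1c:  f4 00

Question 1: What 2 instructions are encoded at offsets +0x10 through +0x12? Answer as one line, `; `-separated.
off 0x10: read 55 5e as big → 0x555e
  opcode bits[15:10]=0x15: adi/RI
  [9:6] rd=5 = h
  [5:0] imm=30 = #30
off 0x12: read a4 1c as big → 0xa41c
  opcode bits[15:10]=0x29: minus/RR
  [9:6] rd=0 = a
  [5:2] rs=7 = m

adi h, #30; minus a, m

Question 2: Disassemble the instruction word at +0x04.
[04] 58 00 → 0x5800
  top 6b → 0x16 → noop [N]

noop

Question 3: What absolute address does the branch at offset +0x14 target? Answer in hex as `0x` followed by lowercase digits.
0x49fa

off 0x14: read fb ea as big → 0xfbea
  top 6b → 0x3e → b [J]
  imm: (w>>0)&0x3ff=0x3ea (s10→-22) → #-22
  target = base 0x49fa + off 0x14 + 2 + imm -22 = 0x49fa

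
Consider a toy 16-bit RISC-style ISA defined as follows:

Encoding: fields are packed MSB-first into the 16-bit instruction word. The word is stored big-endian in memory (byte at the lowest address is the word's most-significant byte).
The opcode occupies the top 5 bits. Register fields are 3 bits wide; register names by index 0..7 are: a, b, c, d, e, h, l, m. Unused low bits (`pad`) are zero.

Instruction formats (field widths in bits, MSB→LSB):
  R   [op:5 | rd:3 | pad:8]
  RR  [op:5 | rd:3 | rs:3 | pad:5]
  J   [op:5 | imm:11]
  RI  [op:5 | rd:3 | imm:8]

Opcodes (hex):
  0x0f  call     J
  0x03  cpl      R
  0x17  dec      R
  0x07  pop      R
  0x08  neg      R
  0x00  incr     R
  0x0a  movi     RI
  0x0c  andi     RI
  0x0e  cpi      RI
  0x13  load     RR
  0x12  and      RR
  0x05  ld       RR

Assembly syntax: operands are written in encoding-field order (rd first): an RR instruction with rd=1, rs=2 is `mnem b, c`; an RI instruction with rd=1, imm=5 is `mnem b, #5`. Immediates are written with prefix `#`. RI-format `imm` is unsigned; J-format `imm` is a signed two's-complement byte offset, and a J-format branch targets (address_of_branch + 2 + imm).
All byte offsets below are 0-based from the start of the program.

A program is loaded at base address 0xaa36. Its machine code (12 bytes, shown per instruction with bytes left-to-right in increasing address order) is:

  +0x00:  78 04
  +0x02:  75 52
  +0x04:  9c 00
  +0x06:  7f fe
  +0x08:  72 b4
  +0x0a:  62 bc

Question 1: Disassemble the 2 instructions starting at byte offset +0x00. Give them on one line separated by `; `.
call #4; cpi h, #82

off 0x00: read 78 04 as big → 0x7804
  op=0x7804>>11=0xf ⇒ call (J)
  imm@[10:0]=0x4 ⇒ #4
off 0x02: read 75 52 as big → 0x7552
  op=0x7552>>11=0xe ⇒ cpi (RI)
  rd@[10:8]=0x5 ⇒ h
  imm@[7:0]=0x52 ⇒ #82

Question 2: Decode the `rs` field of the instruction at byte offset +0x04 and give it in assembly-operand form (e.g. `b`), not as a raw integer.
a

+0x04: 9c 00 ⇒ word 0x9c00 (big)
  opcode bits[15:11]=0x13: load/RR
  rd@[10:8]=0x4 ⇒ e
  rs@[7:5]=0x0 ⇒ a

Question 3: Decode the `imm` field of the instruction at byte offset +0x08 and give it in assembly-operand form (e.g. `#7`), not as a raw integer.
#180

[08] 72 b4 → 0x72b4
  op=0x72b4>>11=0xe ⇒ cpi (RI)
  rd: (w>>8)&0x7=0x2 → c
  imm: (w>>0)&0xff=0xb4 → #180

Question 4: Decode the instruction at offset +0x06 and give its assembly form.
call #-2

[06] 7f fe → 0x7ffe
  top 5b → 0xf → call [J]
  imm@[10:0]=0x7fe (s11→-2) ⇒ #-2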